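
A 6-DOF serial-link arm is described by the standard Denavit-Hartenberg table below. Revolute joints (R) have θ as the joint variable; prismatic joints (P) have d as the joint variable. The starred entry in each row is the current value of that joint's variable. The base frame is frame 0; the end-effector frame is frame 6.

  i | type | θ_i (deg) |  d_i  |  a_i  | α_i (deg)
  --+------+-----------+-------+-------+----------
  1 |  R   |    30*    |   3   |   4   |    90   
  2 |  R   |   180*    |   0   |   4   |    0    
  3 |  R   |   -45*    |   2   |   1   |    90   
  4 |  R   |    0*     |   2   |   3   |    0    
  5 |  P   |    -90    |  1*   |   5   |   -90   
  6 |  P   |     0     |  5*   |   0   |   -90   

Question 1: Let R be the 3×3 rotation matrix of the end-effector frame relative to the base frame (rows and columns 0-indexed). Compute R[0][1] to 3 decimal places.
End-effector y-axis (col 1 of R) = (0.6124,0.3536,-0.7071)
R[0][1] = 0.6124

0.612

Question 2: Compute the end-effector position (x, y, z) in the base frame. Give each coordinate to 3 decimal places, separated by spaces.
-5.174 0.477 11.485

after link 1: o_1 = (3.4641, 2.0000, 3.0000)
after link 2: o_2 = (-0.0000, 0.0000, 3.0000)
after link 3: o_3 = (0.3876, -2.0856, 3.7071)
after link 4: o_4 = (-0.2247, -2.4392, 7.2426)
after link 5: o_5 = (-2.1124, 2.2445, 7.9497)
after link 6: o_6 = (-5.1742, 0.4768, 11.4853)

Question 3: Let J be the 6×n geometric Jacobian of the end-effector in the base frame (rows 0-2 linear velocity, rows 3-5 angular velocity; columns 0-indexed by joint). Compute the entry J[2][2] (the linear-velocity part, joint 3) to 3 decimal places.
axis z_2 = (0.5000,-0.8660,0.0000); lever o_n−o_2 = (-5.1742,0.4768,8.4853)
cross product → J_v[:, 2] = (-7.3485,-4.2426,-4.2426)
J_ω[:, 2] = z_2
entry J[2][2] = -4.2426

-4.243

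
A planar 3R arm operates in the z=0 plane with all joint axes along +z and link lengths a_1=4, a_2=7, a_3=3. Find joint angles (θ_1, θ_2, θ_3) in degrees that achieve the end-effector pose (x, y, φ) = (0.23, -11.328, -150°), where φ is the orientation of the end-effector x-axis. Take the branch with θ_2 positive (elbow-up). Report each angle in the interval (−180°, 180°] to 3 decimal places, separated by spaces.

wrist centre = target − a_3·(cos φ, sin φ) = (2.8281, -9.8280)
cos θ_2 = (104.5876−4²−7²)/(2·4·7) = 0.7069; θ_2 = 45.0150° (elbow-up)
β = atan2(-9.8280,2.8281) = -73.9465°; ψ = atan2(4.9510,8.9484) = 28.9551°
θ_1 = β − ψ = -102.9016°
θ_3 = φ − θ_1 − θ_2 = -92.1135° (wrapped to (-180°,180°])

-102.902 45.015 -92.113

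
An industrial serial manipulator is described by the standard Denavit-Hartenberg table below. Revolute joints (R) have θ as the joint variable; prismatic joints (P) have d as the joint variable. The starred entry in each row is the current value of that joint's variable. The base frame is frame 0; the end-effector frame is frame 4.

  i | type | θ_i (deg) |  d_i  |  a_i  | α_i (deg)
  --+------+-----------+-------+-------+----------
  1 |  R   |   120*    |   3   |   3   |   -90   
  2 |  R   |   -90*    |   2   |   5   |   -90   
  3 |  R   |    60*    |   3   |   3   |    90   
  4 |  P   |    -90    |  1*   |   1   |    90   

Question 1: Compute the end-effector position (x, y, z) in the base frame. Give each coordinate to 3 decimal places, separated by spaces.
after link 1: o_1 = (-1.5000, 2.5981, 3.0000)
after link 2: o_2 = (-3.2321, 1.5981, 8.0000)
after link 3: o_3 = (-2.4821, 5.4952, 9.5000)
after link 4: o_4 = (-2.4151, 4.3792, 10.3660)

-2.415 4.379 10.366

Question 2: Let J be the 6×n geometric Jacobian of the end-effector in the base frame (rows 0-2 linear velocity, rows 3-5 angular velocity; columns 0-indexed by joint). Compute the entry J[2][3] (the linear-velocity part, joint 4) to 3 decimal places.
prismatic axis z_3 = (-0.4330,-0.2500,0.8660)
J_v[:, 3] = z_3; J_ω[:, 3] = (0,0,0)
entry J[2][3] = 0.8660

0.866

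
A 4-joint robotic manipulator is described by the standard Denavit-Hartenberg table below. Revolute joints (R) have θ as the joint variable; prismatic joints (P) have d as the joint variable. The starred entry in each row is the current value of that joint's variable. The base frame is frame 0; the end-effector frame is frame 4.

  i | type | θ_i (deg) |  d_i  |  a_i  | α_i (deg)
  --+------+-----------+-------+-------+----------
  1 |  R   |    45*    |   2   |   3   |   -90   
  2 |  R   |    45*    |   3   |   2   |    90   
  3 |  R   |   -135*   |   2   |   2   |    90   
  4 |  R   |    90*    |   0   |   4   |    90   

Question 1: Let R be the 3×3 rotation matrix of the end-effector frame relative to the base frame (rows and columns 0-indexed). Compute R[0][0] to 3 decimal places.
End-effector x-axis (col 0 of R) = (0.5000,0.5000,0.7071)
R[0][0] = 0.5000

0.500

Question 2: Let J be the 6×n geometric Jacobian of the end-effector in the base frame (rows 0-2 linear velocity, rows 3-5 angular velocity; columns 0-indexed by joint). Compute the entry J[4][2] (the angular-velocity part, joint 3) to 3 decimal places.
0.500

axis z_2 = (0.5000,0.5000,0.7071); lever o_n−o_2 = (3.2929,1.2929,5.2426)
cross product → J_v[:, 2] = (1.7071,-0.2929,-1.0000)
J_ω[:, 2] = z_2
entry J[4][2] = 0.5000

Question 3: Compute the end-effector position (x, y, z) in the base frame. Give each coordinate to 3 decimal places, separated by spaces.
after link 1: o_1 = (2.1213, 2.1213, 2.0000)
after link 2: o_2 = (1.0000, 5.2426, 0.5858)
after link 3: o_3 = (2.2929, 4.5355, 3.0000)
after link 4: o_4 = (4.2929, 6.5355, 5.8284)

4.293 6.536 5.828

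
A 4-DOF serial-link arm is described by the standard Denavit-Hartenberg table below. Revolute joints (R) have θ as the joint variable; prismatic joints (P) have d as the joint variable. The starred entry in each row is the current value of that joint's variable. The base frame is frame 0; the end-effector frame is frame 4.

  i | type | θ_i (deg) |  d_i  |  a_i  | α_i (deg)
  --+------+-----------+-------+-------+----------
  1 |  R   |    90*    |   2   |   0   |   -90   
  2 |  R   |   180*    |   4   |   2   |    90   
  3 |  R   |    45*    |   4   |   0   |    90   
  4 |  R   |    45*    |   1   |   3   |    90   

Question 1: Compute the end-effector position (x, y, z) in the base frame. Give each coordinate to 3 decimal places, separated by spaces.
-4.793 -4.207 -4.121

after link 1: o_1 = (0.0000, 0.0000, 2.0000)
after link 2: o_2 = (-4.0000, -2.0000, 2.0000)
after link 3: o_3 = (-4.0000, -2.0000, -2.0000)
after link 4: o_4 = (-4.7929, -4.2071, -4.1213)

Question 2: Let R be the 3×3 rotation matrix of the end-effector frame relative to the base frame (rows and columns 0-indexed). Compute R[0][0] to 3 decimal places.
End-effector x-axis (col 0 of R) = (-0.5000,-0.5000,-0.7071)
R[0][0] = -0.5000

-0.500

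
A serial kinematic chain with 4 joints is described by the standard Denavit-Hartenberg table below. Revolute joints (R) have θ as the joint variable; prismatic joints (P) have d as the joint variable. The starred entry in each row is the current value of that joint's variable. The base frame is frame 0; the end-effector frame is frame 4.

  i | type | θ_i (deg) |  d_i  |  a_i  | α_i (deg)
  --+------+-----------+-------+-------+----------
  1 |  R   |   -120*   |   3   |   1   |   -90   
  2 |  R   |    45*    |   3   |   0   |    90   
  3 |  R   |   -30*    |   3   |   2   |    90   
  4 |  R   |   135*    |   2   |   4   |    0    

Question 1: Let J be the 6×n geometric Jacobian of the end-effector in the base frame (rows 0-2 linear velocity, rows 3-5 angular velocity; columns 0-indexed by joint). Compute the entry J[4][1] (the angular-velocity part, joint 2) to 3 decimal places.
-0.500

axis z_1 = (0.8660,-0.5000,0.0000); lever o_n−o_1 = (0.0033,-3.3585,5.3357)
cross product → J_v[:, 1] = (-2.6679,-4.6209,-2.9069)
J_ω[:, 1] = z_1
entry J[4][1] = -0.5000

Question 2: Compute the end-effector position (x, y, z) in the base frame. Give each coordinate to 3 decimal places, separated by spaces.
-0.497 -4.225 8.336

after link 1: o_1 = (-0.5000, -0.8660, 3.0000)
after link 2: o_2 = (2.0981, -2.3660, 3.0000)
after link 3: o_3 = (-0.4410, -4.7638, 3.8966)
after link 4: o_4 = (-0.4967, -4.2246, 8.3357)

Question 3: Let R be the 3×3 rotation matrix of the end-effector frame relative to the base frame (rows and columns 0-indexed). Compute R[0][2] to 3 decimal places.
-0.573

End-effector z-axis (col 2 of R) = (-0.5732,0.7392,0.3536)
R[0][2] = -0.5732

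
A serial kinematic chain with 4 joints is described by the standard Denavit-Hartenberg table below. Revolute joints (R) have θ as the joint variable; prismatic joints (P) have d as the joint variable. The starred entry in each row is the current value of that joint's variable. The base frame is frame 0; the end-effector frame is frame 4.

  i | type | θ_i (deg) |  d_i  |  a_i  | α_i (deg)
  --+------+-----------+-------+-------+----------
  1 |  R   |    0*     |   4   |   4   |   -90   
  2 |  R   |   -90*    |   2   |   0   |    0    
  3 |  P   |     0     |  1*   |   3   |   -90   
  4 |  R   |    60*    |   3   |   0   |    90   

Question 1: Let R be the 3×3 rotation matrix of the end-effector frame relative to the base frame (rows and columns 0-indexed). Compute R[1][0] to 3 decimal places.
End-effector x-axis (col 0 of R) = (0.0000,-0.8660,0.5000)
R[1][0] = -0.8660

-0.866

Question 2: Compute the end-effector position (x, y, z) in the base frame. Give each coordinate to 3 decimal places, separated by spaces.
7.000 3.000 7.000

after link 1: o_1 = (4.0000, 0.0000, 4.0000)
after link 2: o_2 = (4.0000, 2.0000, 4.0000)
after link 3: o_3 = (4.0000, 3.0000, 7.0000)
after link 4: o_4 = (7.0000, 3.0000, 7.0000)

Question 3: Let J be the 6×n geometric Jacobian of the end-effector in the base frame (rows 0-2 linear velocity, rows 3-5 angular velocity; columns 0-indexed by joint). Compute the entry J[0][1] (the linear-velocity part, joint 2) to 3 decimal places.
3.000

axis z_1 = (0.0000,1.0000,0.0000); lever o_n−o_1 = (3.0000,3.0000,3.0000)
cross product → J_v[:, 1] = (3.0000,0.0000,-3.0000)
J_ω[:, 1] = z_1
entry J[0][1] = 3.0000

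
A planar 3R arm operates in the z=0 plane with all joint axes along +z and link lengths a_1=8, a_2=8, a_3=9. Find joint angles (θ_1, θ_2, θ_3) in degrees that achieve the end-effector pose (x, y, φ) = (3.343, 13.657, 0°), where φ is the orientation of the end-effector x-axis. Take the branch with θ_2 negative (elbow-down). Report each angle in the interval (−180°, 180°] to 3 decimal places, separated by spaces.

134.999 -44.996 -90.002

wrist centre = target − a_3·(cos φ, sin φ) = (-5.6570, 13.6570)
cos θ_2 = (218.5153−8²−8²)/(2·8·8) = 0.7072; θ_2 = -44.9964° (elbow-down)
β = atan2(13.6570,-5.6570) = 112.5003°; ψ = atan2(-5.6565,13.6572) = -22.4982°
θ_1 = β − ψ = 134.9985°
θ_3 = φ − θ_1 − θ_2 = -90.0021° (wrapped to (-180°,180°])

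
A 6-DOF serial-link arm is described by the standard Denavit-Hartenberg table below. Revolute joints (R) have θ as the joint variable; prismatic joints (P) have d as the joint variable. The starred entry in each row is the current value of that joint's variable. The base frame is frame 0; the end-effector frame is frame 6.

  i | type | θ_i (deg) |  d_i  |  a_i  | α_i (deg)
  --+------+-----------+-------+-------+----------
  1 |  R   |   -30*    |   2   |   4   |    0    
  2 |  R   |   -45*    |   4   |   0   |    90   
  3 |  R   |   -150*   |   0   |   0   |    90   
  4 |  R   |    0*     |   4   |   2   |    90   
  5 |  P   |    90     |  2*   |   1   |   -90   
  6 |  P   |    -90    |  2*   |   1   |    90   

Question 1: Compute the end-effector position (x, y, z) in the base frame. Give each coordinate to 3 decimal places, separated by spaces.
after link 1: o_1 = (3.4641, -2.0000, 2.0000)
after link 2: o_2 = (3.4641, -2.0000, 6.0000)
after link 3: o_3 = (3.4641, -2.0000, 6.0000)
after link 4: o_4 = (2.4982, 1.6049, 8.4641)
after link 5: o_5 = (4.3006, 2.6055, 9.3301)
after link 6: o_6 = (5.7148, 1.1913, 10.3301)

5.715 1.191 10.330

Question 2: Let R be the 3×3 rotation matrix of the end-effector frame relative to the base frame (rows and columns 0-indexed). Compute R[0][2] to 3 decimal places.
End-effector z-axis (col 2 of R) = (0.1294,-0.4830,-0.8660)
R[0][2] = 0.1294

0.129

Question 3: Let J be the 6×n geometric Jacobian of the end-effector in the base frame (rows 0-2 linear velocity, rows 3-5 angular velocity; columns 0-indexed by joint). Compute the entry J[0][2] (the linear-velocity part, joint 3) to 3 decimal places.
axis z_2 = (-0.9659,-0.2588,0.0000); lever o_n−o_2 = (2.2507,3.1913,4.3301)
cross product → J_v[:, 2] = (-1.1207,4.1826,-2.5000)
J_ω[:, 2] = z_2
entry J[0][2] = -1.1207

-1.121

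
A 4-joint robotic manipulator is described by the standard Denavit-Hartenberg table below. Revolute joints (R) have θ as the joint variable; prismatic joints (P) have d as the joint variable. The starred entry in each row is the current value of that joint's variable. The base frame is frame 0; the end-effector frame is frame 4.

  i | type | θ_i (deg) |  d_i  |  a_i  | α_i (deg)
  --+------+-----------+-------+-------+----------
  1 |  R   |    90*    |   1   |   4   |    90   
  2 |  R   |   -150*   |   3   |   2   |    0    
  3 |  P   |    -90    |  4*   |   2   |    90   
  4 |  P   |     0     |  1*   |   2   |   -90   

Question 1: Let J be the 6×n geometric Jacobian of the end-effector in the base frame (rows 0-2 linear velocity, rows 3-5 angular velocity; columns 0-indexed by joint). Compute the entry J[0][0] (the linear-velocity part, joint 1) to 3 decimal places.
-1.134

axis z_0 = ẑ; lever o_n−o_0 = (7.0000,1.1340,3.9641)
cross product → J_v[:, 0] = (-1.1340,7.0000,0.0000)
J_ω[:, 0] = z_0
entry J[0][0] = -1.1340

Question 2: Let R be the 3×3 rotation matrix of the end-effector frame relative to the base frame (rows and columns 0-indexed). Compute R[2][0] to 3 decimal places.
0.866

End-effector x-axis (col 0 of R) = (-0.0000,-0.5000,0.8660)
R[2][0] = 0.8660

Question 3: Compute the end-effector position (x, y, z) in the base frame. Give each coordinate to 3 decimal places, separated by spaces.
7.000 1.134 3.964

after link 1: o_1 = (0.0000, 4.0000, 1.0000)
after link 2: o_2 = (3.0000, 2.2679, 0.0000)
after link 3: o_3 = (7.0000, 1.2679, 1.7321)
after link 4: o_4 = (7.0000, 1.1340, 3.9641)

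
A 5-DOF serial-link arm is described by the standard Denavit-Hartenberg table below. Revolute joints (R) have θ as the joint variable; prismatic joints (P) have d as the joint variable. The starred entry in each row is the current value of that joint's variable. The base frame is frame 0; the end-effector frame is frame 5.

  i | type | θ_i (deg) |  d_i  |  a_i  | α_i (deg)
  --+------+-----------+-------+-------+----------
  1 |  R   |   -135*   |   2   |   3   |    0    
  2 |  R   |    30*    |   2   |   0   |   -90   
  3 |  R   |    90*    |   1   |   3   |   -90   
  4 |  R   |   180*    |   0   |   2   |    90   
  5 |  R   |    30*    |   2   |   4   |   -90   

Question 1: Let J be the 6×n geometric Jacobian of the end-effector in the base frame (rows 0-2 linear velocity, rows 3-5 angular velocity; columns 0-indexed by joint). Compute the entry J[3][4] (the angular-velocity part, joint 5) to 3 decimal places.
-0.966

axis z_4 = (-0.9659,0.2588,-0.0000); lever o_n−o_4 = (-1.4142,2.4495,3.4641)
cross product → J_v[:, 4] = (0.8966,3.3461,-2.0000)
J_ω[:, 4] = z_4
entry J[3][4] = -0.9659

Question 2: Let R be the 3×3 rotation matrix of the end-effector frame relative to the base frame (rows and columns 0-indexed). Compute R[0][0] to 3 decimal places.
End-effector x-axis (col 0 of R) = (0.1294,0.4830,0.8660)
R[0][0] = 0.1294

0.129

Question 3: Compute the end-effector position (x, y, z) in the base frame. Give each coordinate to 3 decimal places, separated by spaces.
after link 1: o_1 = (-2.1213, -2.1213, 2.0000)
after link 2: o_2 = (-2.1213, -2.1213, 4.0000)
after link 3: o_3 = (-1.1554, -2.3801, 1.0000)
after link 4: o_4 = (-1.1554, -2.3801, 3.0000)
after link 5: o_5 = (-2.5696, 0.0694, 6.4641)

-2.570 0.069 6.464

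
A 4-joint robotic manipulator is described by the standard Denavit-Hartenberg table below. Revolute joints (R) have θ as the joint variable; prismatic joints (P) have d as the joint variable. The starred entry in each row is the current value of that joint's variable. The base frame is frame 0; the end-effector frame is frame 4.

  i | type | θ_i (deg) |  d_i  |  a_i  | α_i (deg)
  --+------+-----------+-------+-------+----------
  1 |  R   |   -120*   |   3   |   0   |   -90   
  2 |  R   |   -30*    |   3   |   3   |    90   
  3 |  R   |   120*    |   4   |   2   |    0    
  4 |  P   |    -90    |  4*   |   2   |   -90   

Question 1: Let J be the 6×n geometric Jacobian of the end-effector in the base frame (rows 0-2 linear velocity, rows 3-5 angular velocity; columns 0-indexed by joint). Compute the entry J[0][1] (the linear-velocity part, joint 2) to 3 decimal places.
-4.397

axis z_1 = (0.8660,-0.5000,0.0000); lever o_n−o_1 = (5.3481,-2.2010,8.7942)
cross product → J_v[:, 1] = (-4.3971,-7.6160,0.7679)
J_ω[:, 1] = z_1
entry J[0][1] = -4.3971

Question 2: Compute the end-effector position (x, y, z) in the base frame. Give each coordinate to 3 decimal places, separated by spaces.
after link 1: o_1 = (0.0000, 0.0000, 3.0000)
after link 2: o_2 = (1.2990, -3.7500, 4.5000)
after link 3: o_3 = (4.2321, -2.1340, 7.4641)
after link 4: o_4 = (5.3481, -2.2010, 11.7942)

5.348 -2.201 11.794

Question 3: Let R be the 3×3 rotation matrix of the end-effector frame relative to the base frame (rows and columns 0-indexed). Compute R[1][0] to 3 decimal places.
-0.900

End-effector x-axis (col 0 of R) = (0.0580,-0.8995,0.4330)
R[1][0] = -0.8995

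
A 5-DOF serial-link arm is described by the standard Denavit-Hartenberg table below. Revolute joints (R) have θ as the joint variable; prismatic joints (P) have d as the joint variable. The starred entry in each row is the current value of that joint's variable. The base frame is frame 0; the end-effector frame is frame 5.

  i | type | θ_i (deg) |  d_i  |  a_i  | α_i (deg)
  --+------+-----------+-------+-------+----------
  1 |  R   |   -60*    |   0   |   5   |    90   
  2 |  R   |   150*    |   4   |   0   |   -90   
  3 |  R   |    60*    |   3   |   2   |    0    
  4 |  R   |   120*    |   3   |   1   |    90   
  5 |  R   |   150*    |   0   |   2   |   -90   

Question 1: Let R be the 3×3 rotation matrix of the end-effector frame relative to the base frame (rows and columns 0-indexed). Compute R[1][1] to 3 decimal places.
-0.500

End-effector y-axis (col 1 of R) = (-0.8660,-0.5000,0.0000)
R[1][1] = -0.5000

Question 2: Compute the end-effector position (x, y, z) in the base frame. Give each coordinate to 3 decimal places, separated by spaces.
-1.964 -1.134 -5.196

after link 1: o_1 = (2.5000, -4.3301, 0.0000)
after link 2: o_2 = (-0.9641, -6.3301, 0.0000)
after link 3: o_3 = (-0.6471, -3.4151, -2.0981)
after link 4: o_4 = (-0.9641, -2.8660, -5.1962)
after link 5: o_5 = (-1.9641, -1.1340, -5.1962)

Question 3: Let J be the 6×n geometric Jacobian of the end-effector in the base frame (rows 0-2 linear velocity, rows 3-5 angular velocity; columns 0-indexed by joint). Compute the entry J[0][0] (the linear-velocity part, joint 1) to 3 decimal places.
1.134

axis z_0 = ẑ; lever o_n−o_0 = (-1.9641,-1.1340,-5.1962)
cross product → J_v[:, 0] = (1.1340,-1.9641,0.0000)
J_ω[:, 0] = z_0
entry J[0][0] = 1.1340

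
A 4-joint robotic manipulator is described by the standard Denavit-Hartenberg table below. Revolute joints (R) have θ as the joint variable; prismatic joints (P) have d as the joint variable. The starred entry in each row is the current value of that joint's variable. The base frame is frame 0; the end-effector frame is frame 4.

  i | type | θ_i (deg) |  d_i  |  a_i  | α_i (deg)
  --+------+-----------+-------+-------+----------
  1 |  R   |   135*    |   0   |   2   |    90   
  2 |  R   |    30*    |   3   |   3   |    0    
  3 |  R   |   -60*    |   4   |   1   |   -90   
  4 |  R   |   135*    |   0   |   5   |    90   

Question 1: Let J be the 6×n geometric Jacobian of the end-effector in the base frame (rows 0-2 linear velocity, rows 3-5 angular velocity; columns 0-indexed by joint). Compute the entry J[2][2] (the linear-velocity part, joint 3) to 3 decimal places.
-2.196

axis z_2 = (0.7071,0.7071,0.0000); lever o_n−o_2 = (1.8811,-1.2243,1.2678)
cross product → J_v[:, 2] = (0.8964,-0.8964,-2.1958)
J_ω[:, 2] = z_2
entry J[2][2] = -2.1958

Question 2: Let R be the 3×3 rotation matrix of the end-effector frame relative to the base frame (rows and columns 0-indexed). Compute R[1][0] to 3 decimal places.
End-effector x-axis (col 0 of R) = (-0.0670,-0.9330,0.3536)
R[1][0] = -0.9330

-0.933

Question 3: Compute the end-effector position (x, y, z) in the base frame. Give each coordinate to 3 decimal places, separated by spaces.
after link 1: o_1 = (-1.4142, 1.4142, 0.0000)
after link 2: o_2 = (-1.1300, 5.3727, 1.5000)
after link 3: o_3 = (1.0860, 8.8135, 1.0000)
after link 4: o_4 = (0.7511, 4.1484, 2.7678)

0.751 4.148 2.768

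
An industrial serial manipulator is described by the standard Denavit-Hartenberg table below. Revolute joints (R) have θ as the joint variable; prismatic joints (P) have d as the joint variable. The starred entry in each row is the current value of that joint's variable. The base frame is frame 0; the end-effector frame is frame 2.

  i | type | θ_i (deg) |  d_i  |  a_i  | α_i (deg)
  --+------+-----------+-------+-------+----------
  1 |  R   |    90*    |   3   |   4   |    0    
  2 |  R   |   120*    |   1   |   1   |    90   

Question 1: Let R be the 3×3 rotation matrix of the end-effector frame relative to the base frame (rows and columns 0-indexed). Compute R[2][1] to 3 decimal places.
1.000

End-effector y-axis (col 1 of R) = (0.0000,-0.0000,1.0000)
R[2][1] = 1.0000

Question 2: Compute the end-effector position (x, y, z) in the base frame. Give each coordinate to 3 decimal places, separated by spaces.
after link 1: o_1 = (0.0000, 4.0000, 3.0000)
after link 2: o_2 = (-0.8660, 3.5000, 4.0000)

-0.866 3.500 4.000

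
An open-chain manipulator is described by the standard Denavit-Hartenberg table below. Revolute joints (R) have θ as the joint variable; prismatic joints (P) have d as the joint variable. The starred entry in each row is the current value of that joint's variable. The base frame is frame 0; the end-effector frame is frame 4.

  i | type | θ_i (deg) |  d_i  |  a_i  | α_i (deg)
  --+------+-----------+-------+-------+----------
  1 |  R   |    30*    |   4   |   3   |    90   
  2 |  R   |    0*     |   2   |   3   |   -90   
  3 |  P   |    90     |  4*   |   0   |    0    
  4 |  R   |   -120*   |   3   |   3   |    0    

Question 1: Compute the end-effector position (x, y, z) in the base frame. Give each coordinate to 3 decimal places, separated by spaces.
9.196 1.268 11.000

after link 1: o_1 = (2.5981, 1.5000, 4.0000)
after link 2: o_2 = (6.1962, 1.2679, 4.0000)
after link 3: o_3 = (6.1962, 1.2679, 8.0000)
after link 4: o_4 = (9.1962, 1.2679, 11.0000)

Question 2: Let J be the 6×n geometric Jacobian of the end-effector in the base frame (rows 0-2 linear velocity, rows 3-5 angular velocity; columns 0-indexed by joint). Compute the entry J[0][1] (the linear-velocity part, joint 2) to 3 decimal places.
axis z_1 = (0.5000,-0.8660,0.0000); lever o_n−o_1 = (6.5981,-0.2321,7.0000)
cross product → J_v[:, 1] = (-6.0622,-3.5000,5.5981)
J_ω[:, 1] = z_1
entry J[0][1] = -6.0622

-6.062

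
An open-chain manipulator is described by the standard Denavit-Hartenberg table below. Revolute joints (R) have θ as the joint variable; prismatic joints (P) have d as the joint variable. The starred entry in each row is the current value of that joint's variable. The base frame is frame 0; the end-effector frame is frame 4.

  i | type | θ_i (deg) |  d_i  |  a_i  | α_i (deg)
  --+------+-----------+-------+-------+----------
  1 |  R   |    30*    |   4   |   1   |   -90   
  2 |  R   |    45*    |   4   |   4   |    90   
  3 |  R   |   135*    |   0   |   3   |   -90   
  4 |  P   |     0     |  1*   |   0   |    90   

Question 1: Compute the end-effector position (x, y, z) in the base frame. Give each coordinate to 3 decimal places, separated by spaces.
after link 1: o_1 = (0.8660, 0.5000, 4.0000)
after link 2: o_2 = (1.3155, 5.3783, 1.1716)
after link 3: o_3 = (-1.0442, 6.4654, 2.6716)
after link 4: o_4 = (-1.1236, 5.6031, 3.1716)

-1.124 5.603 3.172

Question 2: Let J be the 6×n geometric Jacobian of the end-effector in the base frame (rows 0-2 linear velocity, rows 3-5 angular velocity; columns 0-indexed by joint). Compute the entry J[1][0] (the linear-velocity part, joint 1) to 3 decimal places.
axis z_0 = ẑ; lever o_n−o_0 = (-1.1236,5.6031,3.1716)
cross product → J_v[:, 0] = (-5.6031,-1.1236,0.0000)
J_ω[:, 0] = z_0
entry J[1][0] = -1.1236

-1.124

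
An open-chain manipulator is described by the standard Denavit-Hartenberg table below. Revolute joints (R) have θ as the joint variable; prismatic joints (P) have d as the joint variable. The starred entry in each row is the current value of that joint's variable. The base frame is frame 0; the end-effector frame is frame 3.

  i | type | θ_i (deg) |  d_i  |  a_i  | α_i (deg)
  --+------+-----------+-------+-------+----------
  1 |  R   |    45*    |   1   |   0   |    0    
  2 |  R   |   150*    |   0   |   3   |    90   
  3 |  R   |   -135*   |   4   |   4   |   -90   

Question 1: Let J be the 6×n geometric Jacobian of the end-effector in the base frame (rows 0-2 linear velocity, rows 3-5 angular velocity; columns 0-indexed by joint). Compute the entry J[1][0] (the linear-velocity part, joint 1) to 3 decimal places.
axis z_0 = ẑ; lever o_n−o_0 = (-1.2010,3.8193,-1.8284)
cross product → J_v[:, 0] = (-3.8193,-1.2010,0.0000)
J_ω[:, 0] = z_0
entry J[1][0] = -1.2010

-1.201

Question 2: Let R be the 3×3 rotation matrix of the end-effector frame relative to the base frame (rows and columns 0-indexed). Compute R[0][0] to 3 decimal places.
End-effector x-axis (col 0 of R) = (0.6830,0.1830,-0.7071)
R[0][0] = 0.6830

0.683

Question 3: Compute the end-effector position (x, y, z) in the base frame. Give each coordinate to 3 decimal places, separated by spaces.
after link 1: o_1 = (0.0000, 0.0000, 1.0000)
after link 2: o_2 = (-2.8978, -0.7765, 1.0000)
after link 3: o_3 = (-1.2010, 3.8193, -1.8284)

-1.201 3.819 -1.828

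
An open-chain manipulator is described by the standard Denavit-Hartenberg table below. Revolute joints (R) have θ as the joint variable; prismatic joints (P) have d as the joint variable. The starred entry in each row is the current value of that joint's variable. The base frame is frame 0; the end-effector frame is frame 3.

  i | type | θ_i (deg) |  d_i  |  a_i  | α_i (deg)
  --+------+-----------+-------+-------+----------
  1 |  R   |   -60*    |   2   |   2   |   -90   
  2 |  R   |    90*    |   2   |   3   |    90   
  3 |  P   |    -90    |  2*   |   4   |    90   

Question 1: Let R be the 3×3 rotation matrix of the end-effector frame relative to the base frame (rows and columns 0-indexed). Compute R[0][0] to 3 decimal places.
End-effector x-axis (col 0 of R) = (-0.8660,-0.5000,-0.0000)
R[0][0] = -0.8660

-0.866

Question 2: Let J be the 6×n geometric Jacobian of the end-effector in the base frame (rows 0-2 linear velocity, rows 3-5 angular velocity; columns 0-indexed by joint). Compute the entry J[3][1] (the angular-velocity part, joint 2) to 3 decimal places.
axis z_1 = (0.8660,0.5000,0.0000); lever o_n−o_1 = (-0.7321,-2.7321,-3.0000)
cross product → J_v[:, 1] = (-1.5000,2.5981,-2.0000)
J_ω[:, 1] = z_1
entry J[3][1] = 0.8660

0.866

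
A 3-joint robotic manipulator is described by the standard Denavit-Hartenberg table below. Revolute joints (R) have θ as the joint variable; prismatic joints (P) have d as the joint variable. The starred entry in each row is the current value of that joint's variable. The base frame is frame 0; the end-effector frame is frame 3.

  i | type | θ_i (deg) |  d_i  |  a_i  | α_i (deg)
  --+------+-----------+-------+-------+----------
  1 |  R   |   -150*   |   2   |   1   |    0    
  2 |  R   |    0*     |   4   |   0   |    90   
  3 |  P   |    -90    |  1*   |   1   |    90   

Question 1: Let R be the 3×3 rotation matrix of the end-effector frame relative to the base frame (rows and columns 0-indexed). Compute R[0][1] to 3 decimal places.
End-effector y-axis (col 1 of R) = (-0.5000,0.8660,0.0000)
R[0][1] = -0.5000

-0.500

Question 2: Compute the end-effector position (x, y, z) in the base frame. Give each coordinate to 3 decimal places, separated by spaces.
after link 1: o_1 = (-0.8660, -0.5000, 2.0000)
after link 2: o_2 = (-0.8660, -0.5000, 6.0000)
after link 3: o_3 = (-1.3660, 0.3660, 5.0000)

-1.366 0.366 5.000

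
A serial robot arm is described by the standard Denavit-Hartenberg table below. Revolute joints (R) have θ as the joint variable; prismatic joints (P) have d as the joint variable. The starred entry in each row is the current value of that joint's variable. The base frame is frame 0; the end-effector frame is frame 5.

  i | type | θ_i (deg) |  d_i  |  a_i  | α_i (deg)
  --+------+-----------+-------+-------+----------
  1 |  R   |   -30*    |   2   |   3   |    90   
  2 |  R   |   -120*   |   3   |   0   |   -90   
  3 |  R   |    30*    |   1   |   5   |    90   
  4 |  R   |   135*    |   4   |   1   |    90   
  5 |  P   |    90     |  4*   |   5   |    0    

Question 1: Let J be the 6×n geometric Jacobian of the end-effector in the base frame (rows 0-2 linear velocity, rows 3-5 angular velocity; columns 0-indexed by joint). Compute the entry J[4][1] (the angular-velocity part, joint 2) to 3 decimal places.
-0.866

axis z_1 = (-0.5000,-0.8660,0.0000); lever o_n−o_1 = (-4.8342,-5.5616,-11.5059)
cross product → J_v[:, 1] = (9.9644,-5.7529,-1.4057)
J_ω[:, 1] = z_1
entry J[4][1] = -0.8660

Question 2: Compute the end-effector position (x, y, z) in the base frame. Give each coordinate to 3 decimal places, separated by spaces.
-2.236 -7.062 -9.506

after link 1: o_1 = (2.5981, -1.5000, 2.0000)
after link 2: o_2 = (1.0981, -4.0981, 2.0000)
after link 3: o_3 = (1.2231, -1.2835, -2.2500)
after link 4: o_4 = (-0.7563, -4.5490, -3.8053)
after link 5: o_5 = (-2.2361, -7.0616, -9.5059)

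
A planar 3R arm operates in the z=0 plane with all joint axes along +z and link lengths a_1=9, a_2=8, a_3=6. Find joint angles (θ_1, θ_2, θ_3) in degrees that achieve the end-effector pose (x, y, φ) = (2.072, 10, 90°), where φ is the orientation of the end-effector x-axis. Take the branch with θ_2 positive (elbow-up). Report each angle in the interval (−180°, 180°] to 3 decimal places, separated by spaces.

wrist centre = target − a_3·(cos φ, sin φ) = (2.0720, 4.0000)
cos θ_2 = (20.2932−9²−8²)/(2·9·8) = -0.8660; θ_2 = 149.9993° (elbow-up)
β = atan2(4.0000,2.0720) = 62.6158°; ψ = atan2(4.0001,2.0718) = 62.6181°
θ_1 = β − ψ = -0.0022°
θ_3 = φ − θ_1 − θ_2 = -59.9971° (wrapped to (-180°,180°])

-0.002 149.999 -59.997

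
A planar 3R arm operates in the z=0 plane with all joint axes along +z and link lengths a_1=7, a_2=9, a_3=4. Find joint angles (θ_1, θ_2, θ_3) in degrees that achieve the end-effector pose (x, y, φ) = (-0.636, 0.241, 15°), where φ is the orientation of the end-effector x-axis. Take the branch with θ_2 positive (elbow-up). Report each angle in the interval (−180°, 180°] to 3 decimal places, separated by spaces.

wrist centre = target − a_3·(cos φ, sin φ) = (-4.4997, -0.7943)
cos θ_2 = (20.8782−7²−9²)/(2·7·9) = -0.8660; θ_2 = 150.0024° (elbow-up)
β = atan2(-0.7943,-4.4997) = -169.9894°; ψ = atan2(4.4997,-0.7944) = 100.0123°
θ_1 = β − ψ = -270.0018°
θ_3 = φ − θ_1 − θ_2 = 134.9994° (wrapped to (-180°,180°])

89.998 150.002 134.999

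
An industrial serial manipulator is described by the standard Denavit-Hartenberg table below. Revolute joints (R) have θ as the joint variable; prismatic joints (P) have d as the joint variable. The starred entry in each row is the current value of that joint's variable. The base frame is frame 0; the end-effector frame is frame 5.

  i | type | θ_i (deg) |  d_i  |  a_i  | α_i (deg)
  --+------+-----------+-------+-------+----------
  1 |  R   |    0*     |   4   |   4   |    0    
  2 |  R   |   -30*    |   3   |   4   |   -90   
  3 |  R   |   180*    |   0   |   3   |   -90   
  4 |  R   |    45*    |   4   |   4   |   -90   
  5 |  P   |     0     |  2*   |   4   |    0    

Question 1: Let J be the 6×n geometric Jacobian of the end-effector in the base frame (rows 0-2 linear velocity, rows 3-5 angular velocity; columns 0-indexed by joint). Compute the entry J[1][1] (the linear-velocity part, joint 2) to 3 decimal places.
axis z_1 = (0.0000,0.0000,1.0000); lever o_n−o_1 = (-6.3437,-4.5024,7.0000)
cross product → J_v[:, 1] = (4.5024,-6.3437,0.0000)
J_ω[:, 1] = z_1
entry J[1][1] = -6.3437

-6.344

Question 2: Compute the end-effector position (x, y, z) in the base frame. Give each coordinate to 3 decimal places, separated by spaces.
after link 1: o_1 = (4.0000, 0.0000, 4.0000)
after link 2: o_2 = (7.4641, -2.0000, 7.0000)
after link 3: o_3 = (4.8660, -0.5000, 7.0000)
after link 4: o_4 = (1.0023, -1.5353, 11.0000)
after link 5: o_5 = (-2.3437, -4.5024, 11.0000)

-2.344 -4.502 11.000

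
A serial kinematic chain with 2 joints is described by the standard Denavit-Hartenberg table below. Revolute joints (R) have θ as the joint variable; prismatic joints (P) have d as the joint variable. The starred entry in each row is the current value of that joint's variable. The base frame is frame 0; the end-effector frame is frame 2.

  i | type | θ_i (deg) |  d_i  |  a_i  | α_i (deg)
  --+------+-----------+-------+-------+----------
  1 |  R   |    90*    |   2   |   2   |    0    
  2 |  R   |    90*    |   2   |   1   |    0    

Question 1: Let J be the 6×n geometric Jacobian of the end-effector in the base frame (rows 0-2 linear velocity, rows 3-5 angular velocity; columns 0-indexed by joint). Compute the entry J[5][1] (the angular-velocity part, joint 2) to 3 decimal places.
1.000

axis z_1 = (0.0000,0.0000,1.0000); lever o_n−o_1 = (-1.0000,0.0000,2.0000)
cross product → J_v[:, 1] = (0.0000,-1.0000,0.0000)
J_ω[:, 1] = z_1
entry J[5][1] = 1.0000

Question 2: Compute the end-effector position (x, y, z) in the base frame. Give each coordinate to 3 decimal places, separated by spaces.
-1.000 2.000 4.000

after link 1: o_1 = (0.0000, 2.0000, 2.0000)
after link 2: o_2 = (-1.0000, 2.0000, 4.0000)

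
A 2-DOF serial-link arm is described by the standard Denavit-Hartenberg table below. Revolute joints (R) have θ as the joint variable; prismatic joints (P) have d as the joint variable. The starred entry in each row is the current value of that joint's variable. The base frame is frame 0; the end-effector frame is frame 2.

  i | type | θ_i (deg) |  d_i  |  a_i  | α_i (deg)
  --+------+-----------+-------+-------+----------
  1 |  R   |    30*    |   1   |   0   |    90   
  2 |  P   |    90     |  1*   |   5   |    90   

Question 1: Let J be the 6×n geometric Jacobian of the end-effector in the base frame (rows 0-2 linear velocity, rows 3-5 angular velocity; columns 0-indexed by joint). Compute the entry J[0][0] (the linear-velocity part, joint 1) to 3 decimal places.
0.866

axis z_0 = ẑ; lever o_n−o_0 = (0.5000,-0.8660,6.0000)
cross product → J_v[:, 0] = (0.8660,0.5000,-0.0000)
J_ω[:, 0] = z_0
entry J[0][0] = 0.8660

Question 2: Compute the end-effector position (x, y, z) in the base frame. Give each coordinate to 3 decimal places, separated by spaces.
0.500 -0.866 6.000

after link 1: o_1 = (0.0000, 0.0000, 1.0000)
after link 2: o_2 = (0.5000, -0.8660, 6.0000)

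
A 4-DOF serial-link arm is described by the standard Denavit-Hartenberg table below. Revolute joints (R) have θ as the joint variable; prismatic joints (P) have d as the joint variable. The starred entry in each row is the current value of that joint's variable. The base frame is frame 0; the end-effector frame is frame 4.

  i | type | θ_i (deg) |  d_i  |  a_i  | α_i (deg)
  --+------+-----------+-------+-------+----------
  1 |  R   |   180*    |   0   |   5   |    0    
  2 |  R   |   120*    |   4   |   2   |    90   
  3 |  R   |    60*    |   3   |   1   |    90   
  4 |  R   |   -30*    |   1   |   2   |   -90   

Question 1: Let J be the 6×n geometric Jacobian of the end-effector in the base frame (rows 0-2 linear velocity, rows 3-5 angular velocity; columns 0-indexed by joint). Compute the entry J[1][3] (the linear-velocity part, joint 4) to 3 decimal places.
axis z_3 = (0.4330,-0.7500,-0.5000); lever o_n−o_3 = (1.7321,-1.0000,1.0000)
cross product → J_v[:, 3] = (-1.2500,-1.2990,0.8660)
J_ω[:, 3] = z_3
entry J[1][3] = -1.2990

-1.299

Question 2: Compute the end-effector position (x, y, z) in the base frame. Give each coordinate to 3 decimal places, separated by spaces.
after link 1: o_1 = (-5.0000, 0.0000, 0.0000)
after link 2: o_2 = (-4.0000, -1.7321, 4.0000)
after link 3: o_3 = (-6.3481, -3.6651, 4.8660)
after link 4: o_4 = (-4.6160, -4.6651, 5.8660)

-4.616 -4.665 5.866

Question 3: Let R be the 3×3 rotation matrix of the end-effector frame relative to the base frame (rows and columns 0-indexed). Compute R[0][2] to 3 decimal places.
End-effector z-axis (col 2 of R) = (-0.6250,-0.6495,0.4330)
R[0][2] = -0.6250

-0.625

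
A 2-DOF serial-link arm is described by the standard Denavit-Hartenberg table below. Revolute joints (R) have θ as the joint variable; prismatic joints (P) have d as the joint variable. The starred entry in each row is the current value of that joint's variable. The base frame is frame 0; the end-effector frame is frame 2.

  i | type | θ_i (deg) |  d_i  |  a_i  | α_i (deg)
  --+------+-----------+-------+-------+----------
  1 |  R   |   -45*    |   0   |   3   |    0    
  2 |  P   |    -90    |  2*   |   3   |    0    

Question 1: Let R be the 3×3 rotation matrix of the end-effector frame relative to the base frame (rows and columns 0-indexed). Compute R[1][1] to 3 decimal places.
End-effector y-axis (col 1 of R) = (0.7071,-0.7071,0.0000)
R[1][1] = -0.7071

-0.707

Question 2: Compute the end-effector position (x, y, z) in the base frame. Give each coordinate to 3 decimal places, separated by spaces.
after link 1: o_1 = (2.1213, -2.1213, 0.0000)
after link 2: o_2 = (0.0000, -4.2426, 2.0000)

0.000 -4.243 2.000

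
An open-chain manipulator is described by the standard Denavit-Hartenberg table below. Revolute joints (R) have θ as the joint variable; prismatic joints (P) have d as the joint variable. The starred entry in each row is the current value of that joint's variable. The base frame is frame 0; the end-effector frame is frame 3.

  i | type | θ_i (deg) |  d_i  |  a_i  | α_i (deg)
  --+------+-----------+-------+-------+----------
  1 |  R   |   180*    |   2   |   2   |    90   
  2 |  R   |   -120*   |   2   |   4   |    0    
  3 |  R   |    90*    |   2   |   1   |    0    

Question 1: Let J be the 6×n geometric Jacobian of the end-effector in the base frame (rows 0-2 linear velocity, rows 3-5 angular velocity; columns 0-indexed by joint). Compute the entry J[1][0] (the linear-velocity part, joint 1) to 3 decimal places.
-0.866

axis z_0 = ẑ; lever o_n−o_0 = (-0.8660,4.0000,-1.9641)
cross product → J_v[:, 0] = (-4.0000,-0.8660,0.0000)
J_ω[:, 0] = z_0
entry J[1][0] = -0.8660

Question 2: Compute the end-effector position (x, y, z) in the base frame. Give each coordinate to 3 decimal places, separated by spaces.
-0.866 4.000 -1.964

after link 1: o_1 = (-2.0000, 0.0000, 2.0000)
after link 2: o_2 = (-0.0000, 2.0000, -1.4641)
after link 3: o_3 = (-0.8660, 4.0000, -1.9641)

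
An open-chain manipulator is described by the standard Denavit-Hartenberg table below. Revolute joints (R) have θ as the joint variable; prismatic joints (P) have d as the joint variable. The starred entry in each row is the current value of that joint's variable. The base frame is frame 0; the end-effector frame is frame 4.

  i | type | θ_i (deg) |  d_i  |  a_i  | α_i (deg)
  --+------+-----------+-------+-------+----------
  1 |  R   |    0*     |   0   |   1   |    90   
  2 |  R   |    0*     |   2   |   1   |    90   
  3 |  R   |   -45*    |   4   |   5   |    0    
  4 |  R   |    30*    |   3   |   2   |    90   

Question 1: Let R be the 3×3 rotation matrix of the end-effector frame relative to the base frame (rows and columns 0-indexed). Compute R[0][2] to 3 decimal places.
End-effector z-axis (col 2 of R) = (-0.2588,0.9659,-0.0000)
R[0][2] = -0.2588

-0.259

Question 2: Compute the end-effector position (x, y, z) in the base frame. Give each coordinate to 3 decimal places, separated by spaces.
after link 1: o_1 = (1.0000, 0.0000, 0.0000)
after link 2: o_2 = (2.0000, -2.0000, 0.0000)
after link 3: o_3 = (5.5355, 1.5355, -4.0000)
after link 4: o_4 = (7.4674, 2.0532, -7.0000)

7.467 2.053 -7.000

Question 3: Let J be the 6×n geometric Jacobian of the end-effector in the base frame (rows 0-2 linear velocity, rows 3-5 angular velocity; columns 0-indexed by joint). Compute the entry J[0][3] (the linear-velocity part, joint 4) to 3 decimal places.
axis z_3 = (0.0000,-0.0000,-1.0000); lever o_n−o_3 = (1.9319,0.5176,-3.0000)
cross product → J_v[:, 3] = (0.5176,-1.9319,0.0000)
J_ω[:, 3] = z_3
entry J[0][3] = 0.5176

0.518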